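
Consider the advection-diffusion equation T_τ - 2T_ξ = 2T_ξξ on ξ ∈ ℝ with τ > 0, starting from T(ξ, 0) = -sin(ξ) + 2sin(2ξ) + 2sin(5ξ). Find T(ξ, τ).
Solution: Moving frame: η = ξ + 2τ, σ = τ, T = u(η,σ), so T_τ = u_σ + 2u_η and T_ξξ = u_ηη.
Hence T_τ - 2T_ξ = u_σ and the PDE becomes the heat equation u_σ = 2u_ηη on η ∈ ℝ.
Initial data: u(η,0) = T(η,0) = -sin(η) + 2sin(2η) + 2sin(5η). Each mode sin(nη) decays as exp(-2n²σ) on ℝ, so u(η,σ) = Σ c_n exp(-2n²σ) sin(nη) with c_1=-1, c_2=2, c_5=2: u(η,σ) = -exp(-2σ)sin(η) + 2exp(-8σ)sin(2η) + 2exp(-50σ)sin(5η).
Substituting back: T(ξ,τ) = u(ξ + 2τ, τ).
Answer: T(ξ, τ) = -exp(-2τ)sin(ξ + 2τ) + 2exp(-8τ)sin(2ξ + 4τ) + 2exp(-50τ)sin(5ξ + 10τ)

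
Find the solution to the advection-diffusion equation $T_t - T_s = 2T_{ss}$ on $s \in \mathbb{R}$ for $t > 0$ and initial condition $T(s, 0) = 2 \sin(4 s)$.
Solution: Moving frame: $\eta = s + t$, $\sigma = t$, $T = u(\eta,\sigma)$, so $T_t = u_{\sigma} + u_{\eta}$ and $T_{ss} = u_{\eta\eta}$.
Hence $T_t - T_s = u_{\sigma}$ and the PDE becomes the heat equation $u_{\sigma} = 2u_{\eta\eta}$ on $\eta \in \mathbb{R}$.
Initial data: $u(\eta,0) = T(\eta,0) = 2 \sin(4 \eta)$. Each mode $\sin(n\eta)$ decays as $e^{-2n^2\sigma}$ on $\mathbb{R}$, so $u(\eta,\sigma) = \sum c_n e^{-2n^2\sigma} \sin(n\eta)$ with $c_4=2$: $u(\eta,\sigma) = 2 e^{-32 \sigma} \sin(4 \eta)$.
Substituting back: $T(s,t) = u(s + t, t)$.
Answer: $T(s, t) = 2 e^{-32 t} \sin(4 s + 4 t)$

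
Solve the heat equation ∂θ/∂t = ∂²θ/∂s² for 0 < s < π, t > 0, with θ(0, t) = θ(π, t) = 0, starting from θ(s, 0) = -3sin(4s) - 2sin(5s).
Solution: Separating variables: θ = Σ c_n exp(-n²t) sin(ns). From θ(s,0) = -3sin(4s) - 2sin(5s): c_4=-3, c_5=-2.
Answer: θ(s, t) = -3exp(-16t)sin(4s) - 2exp(-25t)sin(5s)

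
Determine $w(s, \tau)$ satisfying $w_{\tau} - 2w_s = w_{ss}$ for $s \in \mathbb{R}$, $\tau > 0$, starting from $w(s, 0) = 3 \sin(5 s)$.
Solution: Moving frame: $\eta = s + 2\tau$, $\sigma = \tau$, $w = u(\eta,\sigma)$, so $w_{\tau} = u_{\sigma} + 2u_{\eta}$ and $w_{ss} = u_{\eta\eta}$.
Hence $w_{\tau} - 2w_s = u_{\sigma}$ and the PDE becomes the heat equation $u_{\sigma} = u_{\eta\eta}$ on $\eta \in \mathbb{R}$.
Initial data: $u(\eta,0) = w(\eta,0) = 3 \sin(5 \eta)$. Each mode $\sin(n\eta)$ decays as $e^{-n^2\sigma}$ on $\mathbb{R}$, so $u(\eta,\sigma) = \sum c_n e^{-n^2\sigma} \sin(n\eta)$ with $c_5=3$: $u(\eta,\sigma) = 3 e^{-25 \sigma} \sin(5 \eta)$.
Substituting back: $w(s,\tau) = u(s + 2\tau, \tau)$.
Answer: $w(s, \tau) = 3 e^{-25 \tau} \sin(10 \tau + 5 s)$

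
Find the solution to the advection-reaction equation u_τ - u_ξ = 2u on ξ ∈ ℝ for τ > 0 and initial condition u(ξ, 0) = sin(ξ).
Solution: Substitute u = exp(2τ)w, i.e. w = exp(-2τ)u.
By the product rule, u_τ = exp(2τ)(w_τ + 2w), u_ξ = exp(2τ)w_ξ.
Substituting into the PDE and dividing by exp(2τ): w_τ + 2w - w_ξ = 2w.
The lower-order terms cancel, leaving the standard advection equation w_τ - w_ξ = 0.
Initial data for w: w(ξ,0) = u(ξ,0) = sin(ξ).
Solve for w:
  By method of characteristics (waves move left with speed 1):
  Along characteristics ξ + τ = const, w is constant, so w(ξ,τ) = f(ξ + τ) with f = w(·, 0).
Hence w(ξ,τ) = sin(ξ + τ).
Transform back: u(ξ,τ) = exp(2τ)w(ξ,τ).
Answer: u(ξ, τ) = exp(2τ)sin(ξ + τ)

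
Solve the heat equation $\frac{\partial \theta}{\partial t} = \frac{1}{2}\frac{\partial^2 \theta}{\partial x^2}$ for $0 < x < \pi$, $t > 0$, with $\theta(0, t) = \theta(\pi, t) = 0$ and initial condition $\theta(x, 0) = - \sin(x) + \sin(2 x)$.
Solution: Separating variables: $\theta = \sum c_n e^{-n^2t/2} \sin(nx)$. From $\theta(x,0) = - \sin(x) + \sin(2 x)$: $c_1=-1, c_2=1$.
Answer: $\theta(x, t) = e^{-2 t} \sin(2 x) -  e^{-t/2} \sin(x)$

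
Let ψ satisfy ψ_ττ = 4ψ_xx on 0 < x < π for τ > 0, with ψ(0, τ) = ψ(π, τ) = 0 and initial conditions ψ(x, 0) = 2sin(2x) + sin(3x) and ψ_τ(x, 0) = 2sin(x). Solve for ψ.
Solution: Separating variables: ψ = Σ [A_n cos(ω_n τ) + B_n sin(ω_n τ)] sin(nx), ω_n = 2n. From ICs (B_n = velocity coefficient / ω_n): A_2=2, A_3=1, B_1=1.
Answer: ψ(x, τ) = sin(x)sin(2τ) + 2sin(2x)cos(4τ) + sin(3x)cos(6τ)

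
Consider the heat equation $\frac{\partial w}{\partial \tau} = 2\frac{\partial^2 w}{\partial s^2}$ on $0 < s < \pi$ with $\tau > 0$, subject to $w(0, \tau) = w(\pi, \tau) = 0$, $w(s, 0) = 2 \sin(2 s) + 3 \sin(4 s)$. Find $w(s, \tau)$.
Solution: Separating variables: $w = \sum c_n e^{-2n^2\tau} \sin(ns)$. From $w(s,0) = 2 \sin(2 s) + 3 \sin(4 s)$: $c_2=2, c_4=3$.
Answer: $w(s, \tau) = 2 e^{-8 \tau} \sin(2 s) + 3 e^{-32 \tau} \sin(4 s)$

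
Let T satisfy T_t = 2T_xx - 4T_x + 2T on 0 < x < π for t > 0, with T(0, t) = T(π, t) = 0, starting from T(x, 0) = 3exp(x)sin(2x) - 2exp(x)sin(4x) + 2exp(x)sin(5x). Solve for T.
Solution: Substitute T = exp(x)u.
Then T_x = exp(x)(u_x + u), T_xx = exp(x)(u_xx + 2u_x + u), T_t = exp(x)u_t; substituting and dividing by exp(x), the lower-order terms cancel: u_t = 2u_xx (standard heat equation).
Data for u: u(x,0) = exp(-x)T(x,0) = 3sin(2x) - 2sin(4x) + 2sin(5x). The boundary conditions carry over: u(0,t) = u(π,t) = 0.
Separating variables: u = Σ c_n exp(-2n²t) sin(nx). From u(x,0) = 3sin(2x) - 2sin(4x) + 2sin(5x): c_2=3, c_4=-2, c_5=2.
So u(x,t) = 3exp(-8t)sin(2x) - 2exp(-32t)sin(4x) + 2exp(-50t)sin(5x), and T(x,t) = exp(x)u(x,t).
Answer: T(x, t) = 3exp(-8t)exp(x)sin(2x) - 2exp(-32t)exp(x)sin(4x) + 2exp(-50t)exp(x)sin(5x)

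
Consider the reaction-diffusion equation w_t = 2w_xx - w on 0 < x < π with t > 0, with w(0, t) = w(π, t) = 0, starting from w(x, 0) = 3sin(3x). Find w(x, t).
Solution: Substitute w = exp(-t)u.
Then w_t = exp(-t)(u_t - u), w_xx = exp(-t)u_xx; substituting and dividing by exp(-t), the lower-order terms cancel: u_t = 2u_xx (standard heat equation).
Data for u: u(x,0) = w(x,0) = 3sin(3x). The boundary conditions carry over: u(0,t) = u(π,t) = 0.
Separating variables: u = Σ c_n exp(-2n²t) sin(nx). From u(x,0) = 3sin(3x): c_3=3.
So u(x,t) = 3exp(-18t)sin(3x), and w(x,t) = exp(-t)u(x,t).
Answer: w(x, t) = 3exp(-19t)sin(3x)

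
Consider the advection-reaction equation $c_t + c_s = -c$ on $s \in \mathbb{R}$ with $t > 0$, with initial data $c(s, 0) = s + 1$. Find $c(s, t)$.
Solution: Substitute $c = e^{-t}u$.
Then $c_t = e^{-t}(u_t - u)$, $c_s = e^{-t}u_s$; substituting and dividing by $e^{-t}$, the lower-order terms cancel: $u_t + u_s = 0$ (standard advection equation).
Data for $u$: $u(s,0) = c(s,0) = s + 1$.
By characteristics ($ds/dt = 1$), $u(s,t) = f(s - t)$ with $f = u( \cdot , 0)$.
So $u(s,t) = s - t + 1$, and $c(s,t) = e^{-t}u(s,t)$.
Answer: $c(s, t) = s e^{-t} -  t e^{-t} + e^{-t}$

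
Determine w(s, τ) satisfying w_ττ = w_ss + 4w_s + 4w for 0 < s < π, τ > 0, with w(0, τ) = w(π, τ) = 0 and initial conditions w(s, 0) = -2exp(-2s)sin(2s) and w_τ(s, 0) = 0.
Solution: Substitute w = exp(-2s)u.
Then w_s = exp(-2s)(u_s - 2u), w_ss = exp(-2s)(u_ss - 4u_s + 4u), w_ττ = exp(-2s)u_ττ; substituting and dividing by exp(-2s), the lower-order terms cancel: u_ττ = u_ss (standard wave equation).
Data for u: u(s,0) = exp(2s)w(s,0) = -2sin(2s); u_τ(s,0) = exp(2s)w_τ(s,0) = 0. The boundary conditions carry over: u(0,τ) = u(π,τ) = 0.
Separating variables: u = Σ [A_n cos(ω_n τ) + B_n sin(ω_n τ)] sin(ns), ω_n = n. From ICs: A_2=-2.
So u(s,τ) = -2sin(2s)cos(2τ), and w(s,τ) = exp(-2s)u(s,τ).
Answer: w(s, τ) = -2exp(-2s)sin(2s)cos(2τ)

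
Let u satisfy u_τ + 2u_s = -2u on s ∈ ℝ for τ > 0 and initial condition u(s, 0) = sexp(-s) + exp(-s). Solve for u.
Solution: Substitute u = exp(-s)w.
Then u_s = exp(-s)(w_s - w), u_τ = exp(-s)w_τ; substituting and dividing by exp(-s), the lower-order terms cancel: w_τ + 2w_s = 0 (standard advection equation).
Data for w: w(s,0) = exp(s)u(s,0) = s + 1.
By characteristics (ds/dτ = 2), w(s,τ) = f(s - 2τ) with f = w(·, 0).
So w(s,τ) = s - 2τ + 1, and u(s,τ) = exp(-s)w(s,τ).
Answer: u(s, τ) = sexp(-s) - 2τexp(-s) + exp(-s)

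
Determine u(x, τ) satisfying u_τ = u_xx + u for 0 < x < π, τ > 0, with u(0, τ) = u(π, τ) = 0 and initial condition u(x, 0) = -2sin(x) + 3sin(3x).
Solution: Substitute u = exp(τ)w.
Then u_τ = exp(τ)(w_τ + w), u_xx = exp(τ)w_xx; substituting and dividing by exp(τ), the lower-order terms cancel: w_τ = w_xx (standard heat equation).
Data for w: w(x,0) = u(x,0) = -2sin(x) + 3sin(3x). The boundary conditions carry over: w(0,τ) = w(π,τ) = 0.
Separating variables: w = Σ c_n exp(-n²τ) sin(nx). From w(x,0) = -2sin(x) + 3sin(3x): c_1=-2, c_3=3.
So w(x,τ) = -2exp(-τ)sin(x) + 3exp(-9τ)sin(3x), and u(x,τ) = exp(τ)w(x,τ).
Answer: u(x, τ) = -2sin(x) + 3exp(-8τ)sin(3x)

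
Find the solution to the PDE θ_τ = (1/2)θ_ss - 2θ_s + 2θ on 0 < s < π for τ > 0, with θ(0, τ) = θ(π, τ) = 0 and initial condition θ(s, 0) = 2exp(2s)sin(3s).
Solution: Substitute θ = exp(2s)u.
Then θ_s = exp(2s)(u_s + 2u), θ_ss = exp(2s)(u_ss + 4u_s + 4u), θ_τ = exp(2s)u_τ; substituting and dividing by exp(2s), the lower-order terms cancel: u_τ = (1/2)u_ss (standard heat equation).
Data for u: u(s,0) = exp(-2s)θ(s,0) = 2sin(3s). The boundary conditions carry over: u(0,τ) = u(π,τ) = 0.
Separating variables: u = Σ c_n exp(-n²τ/2) sin(ns). From u(s,0) = 2sin(3s): c_3=2.
So u(s,τ) = 2exp(-9τ/2)sin(3s), and θ(s,τ) = exp(2s)u(s,τ).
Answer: θ(s, τ) = 2exp(2s)exp(-9τ/2)sin(3s)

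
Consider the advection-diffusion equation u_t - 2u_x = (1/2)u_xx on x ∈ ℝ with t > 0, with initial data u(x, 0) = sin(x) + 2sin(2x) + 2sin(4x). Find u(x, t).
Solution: Change to a moving frame: let η = x + 2t, σ = t and write u(x,t) = w(η,σ).
By the chain rule u_t = w_σ + 2w_η, u_x = w_η, u_xx = w_ηη.
Then u_t - 2u_x = w_σ: the advection term cancels and the PDE becomes the heat equation w_σ = (1/2)w_ηη on η ∈ ℝ.
Initial data: w(η,0) = u(η,0) = sin(η) + 2sin(2η) + 2sin(4η).
On η ∈ ℝ each mode satisfies (sin(nη))″ = -n² sin(nη), so exp(-n²σ/2) sin(nη) solves the heat equation; by superposition w(η,σ) = Σ c_n exp(-n²σ/2) sin(nη).
Reading off the coefficients: c_1=1, c_2=2, c_4=2, so w(η,σ) = 2exp(-2σ)sin(2η) + 2exp(-8σ)sin(4η) + exp(-σ/2)sin(η).
Substituting back η = x + 2t, σ = t: u(x,t) = w(x + 2t, t).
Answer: u(x, t) = 2exp(-2t)sin(4t + 2x) + 2exp(-8t)sin(8t + 4x) + exp(-t/2)sin(2t + x)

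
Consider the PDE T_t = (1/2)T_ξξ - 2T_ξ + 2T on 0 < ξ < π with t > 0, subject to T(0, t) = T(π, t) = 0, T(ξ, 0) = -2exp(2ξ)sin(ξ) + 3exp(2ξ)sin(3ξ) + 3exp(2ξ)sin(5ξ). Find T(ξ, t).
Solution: Substitute T = exp(2ξ)u, i.e. u = exp(-2ξ)T.
By the product rule, T_ξ = exp(2ξ)(u_ξ + 2u), T_ξξ = exp(2ξ)(u_ξξ + 4u_ξ + 4u), T_t = exp(2ξ)u_t.
Substituting into the PDE and dividing by exp(2ξ): u_t = (1/2)(u_ξξ + 4u_ξ + 4u) - 2(u_ξ + 2u) + 2u.
The lower-order terms cancel, leaving the standard heat equation u_t = (1/2)u_ξξ.
Initial data for u: u(ξ,0) = exp(-2ξ)T(ξ,0) = -2sin(ξ) + 3sin(3ξ) + 3sin(5ξ). The boundary conditions carry over: u(0,t) = u(π,t) = 0.
Solve for u:
  Using separation of variables u = X(ξ)G(t):
  Eigenfunctions: sin(nξ), n = 1, 2, 3, ...
  General solution: u(ξ, t) = Σ c_n sin(nξ) exp(-n² t/2)
  Matching u(ξ,0) = -2sin(ξ) + 3sin(3ξ) + 3sin(5ξ) term by term: c_1=-2, c_3=3, c_5=3.
Hence u(ξ,t) = -2exp(-t/2)sin(ξ) + 3exp(-9t/2)sin(3ξ) + 3exp(-25t/2)sin(5ξ).
Transform back: T(ξ,t) = exp(2ξ)u(ξ,t).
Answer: T(ξ, t) = -2exp(-t/2)exp(2ξ)sin(ξ) + 3exp(-9t/2)exp(2ξ)sin(3ξ) + 3exp(-25t/2)exp(2ξ)sin(5ξ)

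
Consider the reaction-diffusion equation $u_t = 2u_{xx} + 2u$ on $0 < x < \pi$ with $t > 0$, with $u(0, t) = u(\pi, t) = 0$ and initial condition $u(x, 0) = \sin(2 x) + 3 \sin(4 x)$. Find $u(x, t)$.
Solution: Substitute $u = e^{2t}w$, i.e. $w = e^{-2t}u$.
By the product rule, $u_t = e^{2t}(w_t + 2w)$, $u_{xx} = e^{2t}w_{xx}$.
Substituting into the PDE and dividing by $e^{2t}$: $w_t + 2w = 2w_{xx} + 2w$.
The lower-order terms cancel, leaving the standard heat equation $w_t = 2w_{xx}$.
Initial data for $w$: $w(x,0) = u(x,0) = \sin(2 x) + 3 \sin(4 x)$. The boundary conditions carry over: $w(0,t) = w(\pi,t) = 0$.
Solve for $w$:
  Using separation of variables $w = X(x)T(t)$:
  Eigenfunctions: $\sin(nx)$, $n = 1, 2, 3, \ldots$
  General solution: $w(x, t) = \sum c_n \sin(nx) e^{-2n^2 t}$
  Matching $w(x,0) = \sin(2 x) + 3 \sin(4 x)$ term by term: $c_2=1, c_4=3$.
Hence $w(x,t) = e^{-8 t} \sin(2 x) + 3 e^{-32 t} \sin(4 x)$.
Transform back: $u(x,t) = e^{2t}w(x,t)$.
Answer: $u(x, t) = e^{-6 t} \sin(2 x) + 3 e^{-30 t} \sin(4 x)$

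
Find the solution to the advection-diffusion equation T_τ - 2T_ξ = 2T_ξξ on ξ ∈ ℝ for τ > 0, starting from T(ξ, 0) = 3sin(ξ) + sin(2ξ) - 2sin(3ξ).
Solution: Change to a moving frame: let η = ξ + 2τ, σ = τ and write T(ξ,τ) = u(η,σ).
By the chain rule T_τ = u_σ + 2u_η, T_ξ = u_η, T_ξξ = u_ηη.
Then T_τ - 2T_ξ = u_σ: the advection term cancels and the PDE becomes the heat equation u_σ = 2u_ηη on η ∈ ℝ.
Initial data: u(η,0) = T(η,0) = 3sin(η) + sin(2η) - 2sin(3η).
On η ∈ ℝ each mode satisfies (sin(nη))″ = -n² sin(nη), so exp(-2n²σ) sin(nη) solves the heat equation; by superposition u(η,σ) = Σ c_n exp(-2n²σ) sin(nη).
Reading off the coefficients: c_1=3, c_2=1, c_3=-2, so u(η,σ) = 3exp(-2σ)sin(η) + exp(-8σ)sin(2η) - 2exp(-18σ)sin(3η).
Substituting back η = ξ + 2τ, σ = τ: T(ξ,τ) = u(ξ + 2τ, τ).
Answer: T(ξ, τ) = 3exp(-2τ)sin(ξ + 2τ) + exp(-8τ)sin(2ξ + 4τ) - 2exp(-18τ)sin(3ξ + 6τ)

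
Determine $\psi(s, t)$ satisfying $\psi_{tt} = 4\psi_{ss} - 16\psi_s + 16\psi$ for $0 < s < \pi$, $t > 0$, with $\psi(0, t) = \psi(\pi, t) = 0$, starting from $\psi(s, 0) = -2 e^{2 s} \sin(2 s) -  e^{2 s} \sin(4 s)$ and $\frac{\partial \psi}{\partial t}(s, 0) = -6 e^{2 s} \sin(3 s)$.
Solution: Substitute $\psi = e^{2s}u$, i.e. $u = e^{-2s}\psi$.
By the product rule, $\psi_s = e^{2s}(u_s + 2u)$, $\psi_{ss} = e^{2s}(u_{ss} + 4u_s + 4u)$, $\psi_{tt} = e^{2s}u_{tt}$.
Substituting into the PDE and dividing by $e^{2s}$: $u_{tt} = 4(u_{ss} + 4u_s + 4u) - 16(u_s + 2u) + 16u$.
The lower-order terms cancel, leaving the standard wave equation $u_{tt} = 4u_{ss}$.
Initial data for $u$: $u(s,0) = e^{-2s}\psi(s,0) = -2 \sin(2 s) - \sin(4 s)$; $u_t(s,0) = e^{-2s}\psi_t(s,0) = -6 \sin(3 s)$. The boundary conditions carry over: $u(0,t) = u(\pi,t) = 0$.
Solve for $u$:
  Using separation of variables $u = X(s)T(t)$:
  Eigenfunctions: $\sin(ns)$, $n = 1, 2, 3, \ldots$
  General solution: $u(s, t) = \sum [A_n \cos(2n t) + B_n \sin(2n t)] \sin(ns)$
  From $u(s,0) = -2 \sin(2 s) - \sin(4 s)$: $A_2=-2, A_4=-1$. From $u_t(s,0) = -6 \sin(3 s)$, using $u_t(s,0) = \sum \omega_n B_n \sin(ns)$ with $\omega_n = 2n$: $B_3 = (-6)/6 = -1$.
Hence $u(s,t) = -2 \sin(2 s) \cos(4 t) - \sin(3 s) \sin(6 t) - \sin(4 s) \cos(8 t)$.
Transform back: $\psi(s,t) = e^{2s}u(s,t)$.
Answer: $\psi(s, t) = -2 e^{2 s} \sin(2 s) \cos(4 t) -  e^{2 s} \sin(3 s) \sin(6 t) -  e^{2 s} \sin(4 s) \cos(8 t)$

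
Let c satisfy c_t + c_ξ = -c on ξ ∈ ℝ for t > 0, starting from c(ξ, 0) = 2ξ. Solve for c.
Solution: Substitute c = exp(-t)u, i.e. u = exp(t)c.
By the product rule, c_t = exp(-t)(u_t - u), c_ξ = exp(-t)u_ξ.
Substituting into the PDE and dividing by exp(-t): u_t - u + u_ξ = -u.
The lower-order terms cancel, leaving the standard advection equation u_t + u_ξ = 0.
Initial data for u: u(ξ,0) = c(ξ,0) = 2ξ.
Solve for u:
  By method of characteristics (waves move right with speed 1):
  Along characteristics ξ - t = const, u is constant, so u(ξ,t) = f(ξ - t) with f = u(·, 0).
Hence u(ξ,t) = -2t + 2ξ.
Transform back: c(ξ,t) = exp(-t)u(ξ,t).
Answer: c(ξ, t) = -2texp(-t) + 2ξexp(-t)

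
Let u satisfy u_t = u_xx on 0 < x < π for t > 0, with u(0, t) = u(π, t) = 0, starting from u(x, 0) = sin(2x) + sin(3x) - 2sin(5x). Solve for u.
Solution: Separating variables: u = Σ c_n exp(-n²t) sin(nx). From u(x,0) = sin(2x) + sin(3x) - 2sin(5x): c_2=1, c_3=1, c_5=-2.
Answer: u(x, t) = exp(-4t)sin(2x) + exp(-9t)sin(3x) - 2exp(-25t)sin(5x)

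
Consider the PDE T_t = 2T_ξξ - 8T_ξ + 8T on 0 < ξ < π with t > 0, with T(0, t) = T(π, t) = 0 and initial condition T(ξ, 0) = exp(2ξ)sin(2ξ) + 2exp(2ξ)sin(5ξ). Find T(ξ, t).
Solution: Substitute T = exp(2ξ)u, i.e. u = exp(-2ξ)T.
By the product rule, T_ξ = exp(2ξ)(u_ξ + 2u), T_ξξ = exp(2ξ)(u_ξξ + 4u_ξ + 4u), T_t = exp(2ξ)u_t.
Substituting into the PDE and dividing by exp(2ξ): u_t = 2(u_ξξ + 4u_ξ + 4u) - 8(u_ξ + 2u) + 8u.
The lower-order terms cancel, leaving the standard heat equation u_t = 2u_ξξ.
Initial data for u: u(ξ,0) = exp(-2ξ)T(ξ,0) = sin(2ξ) + 2sin(5ξ). The boundary conditions carry over: u(0,t) = u(π,t) = 0.
Solve for u:
  Using separation of variables u = X(ξ)G(t):
  Eigenfunctions: sin(nξ), n = 1, 2, 3, ...
  General solution: u(ξ, t) = Σ c_n sin(nξ) exp(-2n² t)
  Matching u(ξ,0) = sin(2ξ) + 2sin(5ξ) term by term: c_2=1, c_5=2.
Hence u(ξ,t) = exp(-8t)sin(2ξ) + 2exp(-50t)sin(5ξ).
Transform back: T(ξ,t) = exp(2ξ)u(ξ,t).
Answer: T(ξ, t) = exp(-8t)exp(2ξ)sin(2ξ) + 2exp(-50t)exp(2ξ)sin(5ξ)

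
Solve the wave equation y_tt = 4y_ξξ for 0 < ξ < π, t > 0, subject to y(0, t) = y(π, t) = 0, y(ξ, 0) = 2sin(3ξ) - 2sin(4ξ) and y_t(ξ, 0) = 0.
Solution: Separating variables: y = Σ [A_n cos(ω_n t) + B_n sin(ω_n t)] sin(nξ), ω_n = 2n. From ICs: A_3=2, A_4=-2.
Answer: y(ξ, t) = 2sin(3ξ)cos(6t) - 2sin(4ξ)cos(8t)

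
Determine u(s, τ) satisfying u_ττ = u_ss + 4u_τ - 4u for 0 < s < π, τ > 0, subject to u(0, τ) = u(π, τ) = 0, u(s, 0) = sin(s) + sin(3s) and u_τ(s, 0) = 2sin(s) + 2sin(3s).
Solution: Substitute u = exp(2τ)w.
Then u_τ = exp(2τ)(w_τ + 2w), u_ττ = exp(2τ)(w_ττ + 4w_τ + 4w), u_ss = exp(2τ)w_ss; substituting and dividing by exp(2τ), the lower-order terms cancel: w_ττ = w_ss (standard wave equation).
Data for w: w(s,0) = u(s,0) = sin(s) + sin(3s); w_τ(s,0) = u_τ(s,0) - 2u(s,0) = 0. The boundary conditions carry over: w(0,τ) = w(π,τ) = 0.
Separating variables: w = Σ [A_n cos(ω_n τ) + B_n sin(ω_n τ)] sin(ns), ω_n = n. From ICs: A_1=1, A_3=1.
So w(s,τ) = sin(s)cos(τ) + sin(3s)cos(3τ), and u(s,τ) = exp(2τ)w(s,τ).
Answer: u(s, τ) = exp(2τ)sin(s)cos(τ) + exp(2τ)sin(3s)cos(3τ)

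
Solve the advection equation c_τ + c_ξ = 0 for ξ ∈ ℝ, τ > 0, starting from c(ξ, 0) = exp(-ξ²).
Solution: By characteristics (dξ/dτ = 1), c(ξ,τ) = f(ξ - τ) with f = c(·, 0).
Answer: c(ξ, τ) = exp(-(ξ - τ)²)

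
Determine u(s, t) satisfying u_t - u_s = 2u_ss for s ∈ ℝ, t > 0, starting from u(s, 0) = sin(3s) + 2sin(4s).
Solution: Moving frame: η = s + t, σ = t, u = w(η,σ), so u_t = w_σ + w_η and u_ss = w_ηη.
Hence u_t - u_s = w_σ and the PDE becomes the heat equation w_σ = 2w_ηη on η ∈ ℝ.
Initial data: w(η,0) = u(η,0) = sin(3η) + 2sin(4η). Each mode sin(nη) decays as exp(-2n²σ) on ℝ, so w(η,σ) = Σ c_n exp(-2n²σ) sin(nη) with c_3=1, c_4=2: w(η,σ) = exp(-18σ)sin(3η) + 2exp(-32σ)sin(4η).
Substituting back: u(s,t) = w(s + t, t).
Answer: u(s, t) = exp(-18t)sin(3s + 3t) + 2exp(-32t)sin(4s + 4t)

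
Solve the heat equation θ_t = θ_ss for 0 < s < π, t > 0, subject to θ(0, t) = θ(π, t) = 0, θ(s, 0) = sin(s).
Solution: Using separation of variables θ = X(s)G(t):
Eigenfunctions: sin(ns), n = 1, 2, 3, ...
General solution: θ(s, t) = Σ c_n sin(ns) exp(-n² t)
Matching θ(s,0) = sin(s) term by term: c_1=1.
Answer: θ(s, t) = exp(-t)sin(s)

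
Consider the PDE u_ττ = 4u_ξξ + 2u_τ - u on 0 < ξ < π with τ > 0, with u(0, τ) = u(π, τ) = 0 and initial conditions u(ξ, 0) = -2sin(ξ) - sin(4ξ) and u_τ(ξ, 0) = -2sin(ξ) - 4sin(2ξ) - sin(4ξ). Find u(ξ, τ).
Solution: Substitute u = exp(τ)w, i.e. w = exp(-τ)u.
By the product rule, u_τ = exp(τ)(w_τ + w), u_ττ = exp(τ)(w_ττ + 2w_τ + w), u_ξξ = exp(τ)w_ξξ.
Substituting into the PDE and dividing by exp(τ): w_ττ + 2w_τ + w = 4w_ξξ + 2(w_τ + w) - w.
The lower-order terms cancel, leaving the standard wave equation w_ττ = 4w_ξξ.
Initial data for w: w(ξ,0) = u(ξ,0) = -2sin(ξ) - sin(4ξ); w_τ(ξ,0) = u_τ(ξ,0) - u(ξ,0) = -4sin(2ξ). The boundary conditions carry over: w(0,τ) = w(π,τ) = 0.
Solve for w:
  Using separation of variables w = X(ξ)T(τ):
  Eigenfunctions: sin(nξ), n = 1, 2, 3, ...
  General solution: w(ξ, τ) = Σ [A_n cos(2n τ) + B_n sin(2n τ)] sin(nξ)
  From w(ξ,0) = -2sin(ξ) - sin(4ξ): A_1=-2, A_4=-1. From w_τ(ξ,0) = -4sin(2ξ), using w_τ(ξ,0) = Σ ω_n B_n sin(nξ) with ω_n = 2n: B_2 = (-4)/4 = -1.
Hence w(ξ,τ) = -2sin(ξ)cos(2τ) - sin(2ξ)sin(4τ) - sin(4ξ)cos(8τ).
Transform back: u(ξ,τ) = exp(τ)w(ξ,τ).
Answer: u(ξ, τ) = -2exp(τ)sin(ξ)cos(2τ) - exp(τ)sin(2ξ)sin(4τ) - exp(τ)sin(4ξ)cos(8τ)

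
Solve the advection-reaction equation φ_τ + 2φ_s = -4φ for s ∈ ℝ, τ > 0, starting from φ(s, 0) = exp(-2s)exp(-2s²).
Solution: Substitute φ = exp(-2s)u.
Then φ_s = exp(-2s)(u_s - 2u), φ_τ = exp(-2s)u_τ; substituting and dividing by exp(-2s), the lower-order terms cancel: u_τ + 2u_s = 0 (standard advection equation).
Data for u: u(s,0) = exp(2s)φ(s,0) = exp(-2s²).
By characteristics (ds/dτ = 2), u(s,τ) = f(s - 2τ) with f = u(·, 0).
So u(s,τ) = exp(-2(s - 2τ)²), and φ(s,τ) = exp(-2s)u(s,τ).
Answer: φ(s, τ) = exp(-2s)exp(-2(s - 2τ)²)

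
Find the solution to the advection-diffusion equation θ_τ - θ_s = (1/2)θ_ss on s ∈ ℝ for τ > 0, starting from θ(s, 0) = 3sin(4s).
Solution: Moving frame: η = s + τ, σ = τ, θ = u(η,σ), so θ_τ = u_σ + u_η and θ_ss = u_ηη.
Hence θ_τ - θ_s = u_σ and the PDE becomes the heat equation u_σ = (1/2)u_ηη on η ∈ ℝ.
Initial data: u(η,0) = θ(η,0) = 3sin(4η). Each mode sin(nη) decays as exp(-n²σ/2) on ℝ, so u(η,σ) = Σ c_n exp(-n²σ/2) sin(nη) with c_4=3: u(η,σ) = 3exp(-8σ)sin(4η).
Substituting back: θ(s,τ) = u(s + τ, τ).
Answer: θ(s, τ) = 3exp(-8τ)sin(4s + 4τ)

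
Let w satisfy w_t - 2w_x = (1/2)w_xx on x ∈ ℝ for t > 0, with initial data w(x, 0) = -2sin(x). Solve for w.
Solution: Moving frame: η = x + 2t, σ = t, w = u(η,σ), so w_t = u_σ + 2u_η and w_xx = u_ηη.
Hence w_t - 2w_x = u_σ and the PDE becomes the heat equation u_σ = (1/2)u_ηη on η ∈ ℝ.
Initial data: u(η,0) = w(η,0) = -2sin(η). Each mode sin(nη) decays as exp(-n²σ/2) on ℝ, so u(η,σ) = Σ c_n exp(-n²σ/2) sin(nη) with c_1=-2: u(η,σ) = -2exp(-σ/2)sin(η).
Substituting back: w(x,t) = u(x + 2t, t).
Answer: w(x, t) = -2exp(-t/2)sin(2t + x)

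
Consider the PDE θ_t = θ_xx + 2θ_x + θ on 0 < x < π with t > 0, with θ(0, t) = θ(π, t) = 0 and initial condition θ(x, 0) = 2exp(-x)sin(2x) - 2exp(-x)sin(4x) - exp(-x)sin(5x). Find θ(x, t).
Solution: Substitute θ = exp(-x)u, i.e. u = exp(x)θ.
By the product rule, θ_x = exp(-x)(u_x - u), θ_xx = exp(-x)(u_xx - 2u_x + u), θ_t = exp(-x)u_t.
Substituting into the PDE and dividing by exp(-x): u_t = (u_xx - 2u_x + u) + 2(u_x - u) + u.
The lower-order terms cancel, leaving the standard heat equation u_t = u_xx.
Initial data for u: u(x,0) = exp(x)θ(x,0) = 2sin(2x) - 2sin(4x) - sin(5x). The boundary conditions carry over: u(0,t) = u(π,t) = 0.
Solve for u:
  Using separation of variables u = X(x)G(t):
  Eigenfunctions: sin(nx), n = 1, 2, 3, ...
  General solution: u(x, t) = Σ c_n sin(nx) exp(-n² t)
  Matching u(x,0) = 2sin(2x) - 2sin(4x) - sin(5x) term by term: c_2=2, c_4=-2, c_5=-1.
Hence u(x,t) = 2exp(-4t)sin(2x) - 2exp(-16t)sin(4x) - exp(-25t)sin(5x).
Transform back: θ(x,t) = exp(-x)u(x,t).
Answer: θ(x, t) = 2exp(-4t)exp(-x)sin(2x) - 2exp(-16t)exp(-x)sin(4x) - exp(-25t)exp(-x)sin(5x)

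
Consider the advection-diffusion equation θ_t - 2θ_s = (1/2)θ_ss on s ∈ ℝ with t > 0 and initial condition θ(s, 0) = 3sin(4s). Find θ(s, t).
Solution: Change to a moving frame: let η = s + 2t, σ = t and write θ(s,t) = u(η,σ).
By the chain rule θ_t = u_σ + 2u_η, θ_s = u_η, θ_ss = u_ηη.
Then θ_t - 2θ_s = u_σ: the advection term cancels and the PDE becomes the heat equation u_σ = (1/2)u_ηη on η ∈ ℝ.
Initial data: u(η,0) = θ(η,0) = 3sin(4η).
On η ∈ ℝ each mode satisfies (sin(nη))″ = -n² sin(nη), so exp(-n²σ/2) sin(nη) solves the heat equation; by superposition u(η,σ) = Σ c_n exp(-n²σ/2) sin(nη).
Reading off the coefficients: c_4=3, so u(η,σ) = 3exp(-8σ)sin(4η).
Substituting back η = s + 2t, σ = t: θ(s,t) = u(s + 2t, t).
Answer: θ(s, t) = 3exp(-8t)sin(4s + 8t)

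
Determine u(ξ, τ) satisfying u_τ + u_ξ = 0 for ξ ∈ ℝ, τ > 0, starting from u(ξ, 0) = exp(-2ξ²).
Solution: By characteristics (dξ/dτ = 1), u(ξ,τ) = f(ξ - τ) with f = u(·, 0).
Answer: u(ξ, τ) = exp(-2(ξ - τ)²)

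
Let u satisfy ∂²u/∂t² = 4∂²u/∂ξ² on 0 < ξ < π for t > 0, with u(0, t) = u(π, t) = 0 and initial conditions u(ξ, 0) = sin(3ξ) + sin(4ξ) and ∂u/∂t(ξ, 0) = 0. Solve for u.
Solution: Separating variables: u = Σ [A_n cos(ω_n t) + B_n sin(ω_n t)] sin(nξ), ω_n = 2n. From ICs: A_3=1, A_4=1.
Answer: u(ξ, t) = sin(3ξ)cos(6t) + sin(4ξ)cos(8t)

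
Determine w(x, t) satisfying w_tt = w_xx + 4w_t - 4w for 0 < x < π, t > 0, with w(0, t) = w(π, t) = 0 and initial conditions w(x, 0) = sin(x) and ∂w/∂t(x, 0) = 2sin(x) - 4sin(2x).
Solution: Substitute w = exp(2t)u, i.e. u = exp(-2t)w.
By the product rule, w_t = exp(2t)(u_t + 2u), w_tt = exp(2t)(u_tt + 4u_t + 4u), w_xx = exp(2t)u_xx.
Substituting into the PDE and dividing by exp(2t): u_tt + 4u_t + 4u = u_xx + 4(u_t + 2u) - 4u.
The lower-order terms cancel, leaving the standard wave equation u_tt = u_xx.
Initial data for u: u(x,0) = w(x,0) = sin(x); u_t(x,0) = w_t(x,0) - 2w(x,0) = -4sin(2x). The boundary conditions carry over: u(0,t) = u(π,t) = 0.
Solve for u:
  Using separation of variables u = X(x)T(t):
  Eigenfunctions: sin(nx), n = 1, 2, 3, ...
  General solution: u(x, t) = Σ [A_n cos(n t) + B_n sin(n t)] sin(nx)
  From u(x,0) = sin(x): A_1=1. From u_t(x,0) = -4sin(2x), using u_t(x,0) = Σ ω_n B_n sin(nx) with ω_n = n: B_2 = (-4)/2 = -2.
Hence u(x,t) = -2sin(2t)sin(2x) + sin(x)cos(t).
Transform back: w(x,t) = exp(2t)u(x,t).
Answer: w(x, t) = -2exp(2t)sin(2t)sin(2x) + exp(2t)sin(x)cos(t)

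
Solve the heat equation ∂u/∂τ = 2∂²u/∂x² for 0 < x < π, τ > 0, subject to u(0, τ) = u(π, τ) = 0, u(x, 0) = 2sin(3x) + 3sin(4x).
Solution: Separating variables: u = Σ c_n exp(-2n²τ) sin(nx). From u(x,0) = 2sin(3x) + 3sin(4x): c_3=2, c_4=3.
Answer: u(x, τ) = 2exp(-18τ)sin(3x) + 3exp(-32τ)sin(4x)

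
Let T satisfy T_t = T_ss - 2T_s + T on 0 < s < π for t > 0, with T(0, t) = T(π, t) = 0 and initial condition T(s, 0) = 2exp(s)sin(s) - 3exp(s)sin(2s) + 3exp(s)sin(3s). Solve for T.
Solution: Substitute T = exp(s)u, i.e. u = exp(-s)T.
By the product rule, T_s = exp(s)(u_s + u), T_ss = exp(s)(u_ss + 2u_s + u), T_t = exp(s)u_t.
Substituting into the PDE and dividing by exp(s): u_t = (u_ss + 2u_s + u) - 2(u_s + u) + u.
The lower-order terms cancel, leaving the standard heat equation u_t = u_ss.
Initial data for u: u(s,0) = exp(-s)T(s,0) = 2sin(s) - 3sin(2s) + 3sin(3s). The boundary conditions carry over: u(0,t) = u(π,t) = 0.
Solve for u:
  Using separation of variables u = X(s)G(t):
  Eigenfunctions: sin(ns), n = 1, 2, 3, ...
  General solution: u(s, t) = Σ c_n sin(ns) exp(-n² t)
  Matching u(s,0) = 2sin(s) - 3sin(2s) + 3sin(3s) term by term: c_1=2, c_2=-3, c_3=3.
Hence u(s,t) = 2exp(-t)sin(s) - 3exp(-4t)sin(2s) + 3exp(-9t)sin(3s).
Transform back: T(s,t) = exp(s)u(s,t).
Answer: T(s, t) = 2exp(s)exp(-t)sin(s) - 3exp(s)exp(-4t)sin(2s) + 3exp(s)exp(-9t)sin(3s)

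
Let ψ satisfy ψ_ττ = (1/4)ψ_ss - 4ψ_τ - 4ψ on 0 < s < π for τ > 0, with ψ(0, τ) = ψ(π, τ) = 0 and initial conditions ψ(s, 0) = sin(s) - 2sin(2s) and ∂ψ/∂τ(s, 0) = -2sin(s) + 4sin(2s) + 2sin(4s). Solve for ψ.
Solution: Substitute ψ = exp(-2τ)u, i.e. u = exp(2τ)ψ.
By the product rule, ψ_τ = exp(-2τ)(u_τ - 2u), ψ_ττ = exp(-2τ)(u_ττ - 4u_τ + 4u), ψ_ss = exp(-2τ)u_ss.
Substituting into the PDE and dividing by exp(-2τ): u_ττ - 4u_τ + 4u = (1/4)u_ss - 4(u_τ - 2u) - 4u.
The lower-order terms cancel, leaving the standard wave equation u_ττ = (1/4)u_ss.
Initial data for u: u(s,0) = ψ(s,0) = sin(s) - 2sin(2s); u_τ(s,0) = ψ_τ(s,0) + 2ψ(s,0) = 2sin(4s). The boundary conditions carry over: u(0,τ) = u(π,τ) = 0.
Solve for u:
  Using separation of variables u = X(s)T(τ):
  Eigenfunctions: sin(ns), n = 1, 2, 3, ...
  General solution: u(s, τ) = Σ [A_n cos(n τ/2) + B_n sin(n τ/2)] sin(ns)
  From u(s,0) = sin(s) - 2sin(2s): A_1=1, A_2=-2. From u_τ(s,0) = 2sin(4s), using u_τ(s,0) = Σ ω_n B_n sin(ns) with ω_n = n/2: B_4 = 2/2 = 1.
Hence u(s,τ) = sin(s)cos(τ/2) - 2sin(2s)cos(τ) + sin(4s)sin(2τ).
Transform back: ψ(s,τ) = exp(-2τ)u(s,τ).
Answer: ψ(s, τ) = exp(-2τ)sin(s)cos(τ/2) - 2exp(-2τ)sin(2s)cos(τ) + exp(-2τ)sin(4s)sin(2τ)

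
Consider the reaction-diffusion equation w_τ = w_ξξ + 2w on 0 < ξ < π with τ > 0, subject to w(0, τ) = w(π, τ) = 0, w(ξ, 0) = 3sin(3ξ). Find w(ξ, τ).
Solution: Substitute w = exp(2τ)u.
Then w_τ = exp(2τ)(u_τ + 2u), w_ξξ = exp(2τ)u_ξξ; substituting and dividing by exp(2τ), the lower-order terms cancel: u_τ = u_ξξ (standard heat equation).
Data for u: u(ξ,0) = w(ξ,0) = 3sin(3ξ). The boundary conditions carry over: u(0,τ) = u(π,τ) = 0.
Separating variables: u = Σ c_n exp(-n²τ) sin(nξ). From u(ξ,0) = 3sin(3ξ): c_3=3.
So u(ξ,τ) = 3exp(-9τ)sin(3ξ), and w(ξ,τ) = exp(2τ)u(ξ,τ).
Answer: w(ξ, τ) = 3exp(-7τ)sin(3ξ)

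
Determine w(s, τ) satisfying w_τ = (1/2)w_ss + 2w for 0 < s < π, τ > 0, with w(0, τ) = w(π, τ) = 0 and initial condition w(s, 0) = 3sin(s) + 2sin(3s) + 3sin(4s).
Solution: Substitute w = exp(2τ)u, i.e. u = exp(-2τ)w.
By the product rule, w_τ = exp(2τ)(u_τ + 2u), w_ss = exp(2τ)u_ss.
Substituting into the PDE and dividing by exp(2τ): u_τ + 2u = (1/2)u_ss + 2u.
The lower-order terms cancel, leaving the standard heat equation u_τ = (1/2)u_ss.
Initial data for u: u(s,0) = w(s,0) = 3sin(s) + 2sin(3s) + 3sin(4s). The boundary conditions carry over: u(0,τ) = u(π,τ) = 0.
Solve for u:
  Using separation of variables u = X(s)T(τ):
  Eigenfunctions: sin(ns), n = 1, 2, 3, ...
  General solution: u(s, τ) = Σ c_n sin(ns) exp(-n² τ/2)
  Matching u(s,0) = 3sin(s) + 2sin(3s) + 3sin(4s) term by term: c_1=3, c_3=2, c_4=3.
Hence u(s,τ) = 3exp(-8τ)sin(4s) + 3exp(-τ/2)sin(s) + 2exp(-9τ/2)sin(3s).
Transform back: w(s,τ) = exp(2τ)u(s,τ).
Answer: w(s, τ) = 3exp(3τ/2)sin(s) + 3exp(-6τ)sin(4s) + 2exp(-5τ/2)sin(3s)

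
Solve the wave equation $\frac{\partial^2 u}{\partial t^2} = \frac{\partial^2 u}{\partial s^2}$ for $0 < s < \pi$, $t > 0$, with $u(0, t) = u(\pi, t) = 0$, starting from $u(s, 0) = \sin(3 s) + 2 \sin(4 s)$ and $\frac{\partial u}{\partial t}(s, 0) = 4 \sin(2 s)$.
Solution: Separating variables: $u = \sum [A_n \cos(\omega_n t) + B_n \sin(\omega_n t)] \sin(ns)$, $\omega_n = n$. From ICs ($B_n$ = velocity coefficient / $\omega_n$): $A_3=1, A_4=2, B_2=2$.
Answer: $u(s, t) = 2 \sin(2 s) \sin(2 t) + \sin(3 s) \cos(3 t) + 2 \sin(4 s) \cos(4 t)$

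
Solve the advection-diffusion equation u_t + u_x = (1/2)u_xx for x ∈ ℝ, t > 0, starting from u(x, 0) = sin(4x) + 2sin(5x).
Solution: Change to a moving frame: let η = x - t, σ = t and write u(x,t) = w(η,σ).
By the chain rule u_t = w_σ - w_η, u_x = w_η, u_xx = w_ηη.
Then u_t + u_x = w_σ: the advection term cancels and the PDE becomes the heat equation w_σ = (1/2)w_ηη on η ∈ ℝ.
Initial data: w(η,0) = u(η,0) = sin(4η) + 2sin(5η).
On η ∈ ℝ each mode satisfies (sin(nη))″ = -n² sin(nη), so exp(-n²σ/2) sin(nη) solves the heat equation; by superposition w(η,σ) = Σ c_n exp(-n²σ/2) sin(nη).
Reading off the coefficients: c_4=1, c_5=2, so w(η,σ) = exp(-8σ)sin(4η) + 2exp(-25σ/2)sin(5η).
Substituting back η = x - t, σ = t: u(x,t) = w(x - t, t).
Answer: u(x, t) = -exp(-8t)sin(4t - 4x) - 2exp(-25t/2)sin(5t - 5x)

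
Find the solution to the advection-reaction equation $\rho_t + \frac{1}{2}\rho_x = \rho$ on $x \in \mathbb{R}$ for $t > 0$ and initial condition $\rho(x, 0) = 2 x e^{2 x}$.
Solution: Substitute $\rho = e^{2x}u$.
Then $\rho_x = e^{2x}(u_x + 2u)$, $\rho_t = e^{2x}u_t$; substituting and dividing by $e^{2x}$, the lower-order terms cancel: $u_t + \frac{1}{2}u_x = 0$ (standard advection equation).
Data for $u$: $u(x,0) = e^{-2x}\rho(x,0) = 2 x$.
By characteristics ($dx/dt = 1/2$), $u(x,t) = f(x - \frac{1}{2}t)$ with $f = u( \cdot , 0)$.
So $u(x,t) = - t + 2 x$, and $\rho(x,t) = e^{2x}u(x,t)$.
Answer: $\rho(x, t) = - t e^{2 x} + 2 x e^{2 x}$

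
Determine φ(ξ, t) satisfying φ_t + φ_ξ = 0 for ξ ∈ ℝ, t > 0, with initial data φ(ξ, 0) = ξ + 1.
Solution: By method of characteristics (waves move right with speed 1):
Along characteristics ξ - t = const, φ is constant, so φ(ξ,t) = f(ξ - t) with f = φ(·, 0).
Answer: φ(ξ, t) = -t + ξ + 1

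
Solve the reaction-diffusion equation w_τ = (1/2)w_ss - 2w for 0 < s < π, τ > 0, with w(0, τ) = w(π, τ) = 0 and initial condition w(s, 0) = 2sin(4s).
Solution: Substitute w = exp(-2τ)u, i.e. u = exp(2τ)w.
By the product rule, w_τ = exp(-2τ)(u_τ - 2u), w_ss = exp(-2τ)u_ss.
Substituting into the PDE and dividing by exp(-2τ): u_τ - 2u = (1/2)u_ss - 2u.
The lower-order terms cancel, leaving the standard heat equation u_τ = (1/2)u_ss.
Initial data for u: u(s,0) = w(s,0) = 2sin(4s). The boundary conditions carry over: u(0,τ) = u(π,τ) = 0.
Solve for u:
  Using separation of variables u = X(s)T(τ):
  Eigenfunctions: sin(ns), n = 1, 2, 3, ...
  General solution: u(s, τ) = Σ c_n sin(ns) exp(-n² τ/2)
  Matching u(s,0) = 2sin(4s) term by term: c_4=2.
Hence u(s,τ) = 2exp(-8τ)sin(4s).
Transform back: w(s,τ) = exp(-2τ)u(s,τ).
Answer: w(s, τ) = 2exp(-10τ)sin(4s)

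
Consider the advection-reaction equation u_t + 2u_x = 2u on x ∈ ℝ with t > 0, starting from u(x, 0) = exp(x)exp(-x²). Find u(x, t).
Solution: Substitute u = exp(x)w.
Then u_x = exp(x)(w_x + w), u_t = exp(x)w_t; substituting and dividing by exp(x), the lower-order terms cancel: w_t + 2w_x = 0 (standard advection equation).
Data for w: w(x,0) = exp(-x)u(x,0) = exp(-x²).
By characteristics (dx/dt = 2), w(x,t) = f(x - 2t) with f = w(·, 0).
So w(x,t) = exp(-(-2t + x)²), and u(x,t) = exp(x)w(x,t).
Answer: u(x, t) = exp(x)exp(-(-2t + x)²)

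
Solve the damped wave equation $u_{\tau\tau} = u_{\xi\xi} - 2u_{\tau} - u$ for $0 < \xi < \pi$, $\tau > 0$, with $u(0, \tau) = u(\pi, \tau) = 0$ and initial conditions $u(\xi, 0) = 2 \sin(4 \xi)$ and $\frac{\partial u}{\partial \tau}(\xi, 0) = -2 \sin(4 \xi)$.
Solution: Substitute $u = e^{-\tau}w$.
Then $u_{\tau} = e^{-\tau}(w_{\tau} - w)$, $u_{\tau\tau} = e^{-\tau}(w_{\tau\tau} - 2w_{\tau} + w)$, $u_{\xi\xi} = e^{-\tau}w_{\xi\xi}$; substituting and dividing by $e^{-\tau}$, the lower-order terms cancel: $w_{\tau\tau} = w_{\xi\xi}$ (standard wave equation).
Data for $w$: $w(\xi,0) = u(\xi,0) = 2 \sin(4 \xi)$; $w_{\tau}(\xi,0) = u_{\tau}(\xi,0) + u(\xi,0) = 0$. The boundary conditions carry over: $w(0,\tau) = w(\pi,\tau) = 0$.
Separating variables: $w = \sum [A_n \cos(\omega_n \tau) + B_n \sin(\omega_n \tau)] \sin(n\xi)$, $\omega_n = n$. From ICs: $A_4=2$.
So $w(\xi,\tau) = 2 \sin(4 \xi) \cos(4 \tau)$, and $u(\xi,\tau) = e^{-\tau}w(\xi,\tau)$.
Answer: $u(\xi, \tau) = 2 e^{-\tau} \sin(4 \xi) \cos(4 \tau)$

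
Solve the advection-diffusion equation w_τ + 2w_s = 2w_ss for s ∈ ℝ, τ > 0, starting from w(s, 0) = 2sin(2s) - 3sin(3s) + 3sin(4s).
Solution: Change to a moving frame: let η = s - 2τ, σ = τ and write w(s,τ) = u(η,σ).
By the chain rule w_τ = u_σ - 2u_η, w_s = u_η, w_ss = u_ηη.
Then w_τ + 2w_s = u_σ: the advection term cancels and the PDE becomes the heat equation u_σ = 2u_ηη on η ∈ ℝ.
Initial data: u(η,0) = w(η,0) = 2sin(2η) - 3sin(3η) + 3sin(4η).
On η ∈ ℝ each mode satisfies (sin(nη))″ = -n² sin(nη), so exp(-2n²σ) sin(nη) solves the heat equation; by superposition u(η,σ) = Σ c_n exp(-2n²σ) sin(nη).
Reading off the coefficients: c_2=2, c_3=-3, c_4=3, so u(η,σ) = 2exp(-8σ)sin(2η) - 3exp(-18σ)sin(3η) + 3exp(-32σ)sin(4η).
Substituting back η = s - 2τ, σ = τ: w(s,τ) = u(s - 2τ, τ).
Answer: w(s, τ) = 2exp(-8τ)sin(2s - 4τ) - 3exp(-18τ)sin(3s - 6τ) + 3exp(-32τ)sin(4s - 8τ)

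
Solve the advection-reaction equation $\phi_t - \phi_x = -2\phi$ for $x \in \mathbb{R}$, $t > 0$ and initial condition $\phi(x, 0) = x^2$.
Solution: Substitute $\phi = e^{-2t}u$.
Then $\phi_t = e^{-2t}(u_t - 2u)$, $\phi_x = e^{-2t}u_x$; substituting and dividing by $e^{-2t}$, the lower-order terms cancel: $u_t - u_x = 0$ (standard advection equation).
Data for $u$: $u(x,0) = \phi(x,0) = x^2$.
By characteristics ($dx/dt = -1$), $u(x,t) = f(x + t)$ with $f = u( \cdot , 0)$.
So $u(x,t) = t^2 + 2 t x + x^2$, and $\phi(x,t) = e^{-2t}u(x,t)$.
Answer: $\phi(x, t) = t^2 e^{-2 t} + 2 t x e^{-2 t} + x^2 e^{-2 t}$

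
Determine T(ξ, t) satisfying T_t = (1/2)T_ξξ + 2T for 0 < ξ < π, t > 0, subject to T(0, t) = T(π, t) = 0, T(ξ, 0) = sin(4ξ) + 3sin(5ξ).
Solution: Substitute T = exp(2t)u.
Then T_t = exp(2t)(u_t + 2u), T_ξξ = exp(2t)u_ξξ; substituting and dividing by exp(2t), the lower-order terms cancel: u_t = (1/2)u_ξξ (standard heat equation).
Data for u: u(ξ,0) = T(ξ,0) = sin(4ξ) + 3sin(5ξ). The boundary conditions carry over: u(0,t) = u(π,t) = 0.
Separating variables: u = Σ c_n exp(-n²t/2) sin(nξ). From u(ξ,0) = sin(4ξ) + 3sin(5ξ): c_4=1, c_5=3.
So u(ξ,t) = exp(-8t)sin(4ξ) + 3exp(-25t/2)sin(5ξ), and T(ξ,t) = exp(2t)u(ξ,t).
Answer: T(ξ, t) = exp(-6t)sin(4ξ) + 3exp(-21t/2)sin(5ξ)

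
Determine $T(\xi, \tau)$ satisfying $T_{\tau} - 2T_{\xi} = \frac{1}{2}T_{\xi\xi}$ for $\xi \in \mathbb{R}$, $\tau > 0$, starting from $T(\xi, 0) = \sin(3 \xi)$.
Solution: Change to a moving frame: let $\eta = \xi + 2\tau$, $\sigma = \tau$ and write $T(\xi,\tau) = u(\eta,\sigma)$.
By the chain rule $T_{\tau} = u_{\sigma} + 2u_{\eta}$, $T_{\xi} = u_{\eta}$, $T_{\xi\xi} = u_{\eta\eta}$.
Then $T_{\tau} - 2T_{\xi} = u_{\sigma}$: the advection term cancels and the PDE becomes the heat equation $u_{\sigma} = \frac{1}{2}u_{\eta\eta}$ on $\eta \in \mathbb{R}$.
Initial data: $u(\eta,0) = T(\eta,0) = \sin(3 \eta)$.
On $\eta \in \mathbb{R}$ each mode satisfies $(\sin(n\eta))'' = -n^2 \sin(n\eta)$, so $e^{-n^2\sigma/2} \sin(n\eta)$ solves the heat equation; by superposition $u(\eta,\sigma) = \sum c_n e^{-n^2\sigma/2} \sin(n\eta)$.
Reading off the coefficients: $c_3=1$, so $u(\eta,\sigma) = e^{-9 \sigma/2} \sin(3 \eta)$.
Substituting back $\eta = \xi + 2\tau$, $\sigma = \tau$: $T(\xi,\tau) = u(\xi + 2\tau, \tau)$.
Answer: $T(\xi, \tau) = e^{-9 \tau/2} \sin(6 \tau + 3 \xi)$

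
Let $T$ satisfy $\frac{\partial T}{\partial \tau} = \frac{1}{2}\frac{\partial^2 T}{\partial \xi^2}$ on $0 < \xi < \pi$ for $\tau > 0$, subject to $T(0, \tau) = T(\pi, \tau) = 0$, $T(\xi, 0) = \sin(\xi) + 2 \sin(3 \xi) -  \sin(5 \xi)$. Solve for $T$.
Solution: Using separation of variables $T = X(\xi)G(\tau)$:
Eigenfunctions: $\sin(n\xi)$, $n = 1, 2, 3, \ldots$
General solution: $T(\xi, \tau) = \sum c_n \sin(n\xi) e^{-n^2 \tau/2}$
Matching $T(\xi,0) = \sin(\xi) + 2 \sin(3 \xi) - \sin(5 \xi)$ term by term: $c_1=1, c_3=2, c_5=-1$.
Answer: $T(\xi, \tau) = e^{-\tau/2} \sin(\xi) + 2 e^{-9 \tau/2} \sin(3 \xi) -  e^{-25 \tau/2} \sin(5 \xi)$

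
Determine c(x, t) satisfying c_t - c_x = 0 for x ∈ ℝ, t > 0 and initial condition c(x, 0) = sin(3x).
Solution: By method of characteristics (waves move left with speed 1):
Along characteristics x + t = const, c is constant, so c(x,t) = f(x + t) with f = c(·, 0).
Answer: c(x, t) = sin(3t + 3x)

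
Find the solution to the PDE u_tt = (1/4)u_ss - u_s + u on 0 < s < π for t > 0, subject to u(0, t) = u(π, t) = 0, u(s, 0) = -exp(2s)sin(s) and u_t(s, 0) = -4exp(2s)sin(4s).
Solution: Substitute u = exp(2s)w.
Then u_s = exp(2s)(w_s + 2w), u_ss = exp(2s)(w_ss + 4w_s + 4w), u_tt = exp(2s)w_tt; substituting and dividing by exp(2s), the lower-order terms cancel: w_tt = (1/4)w_ss (standard wave equation).
Data for w: w(s,0) = exp(-2s)u(s,0) = -sin(s); w_t(s,0) = exp(-2s)u_t(s,0) = -4sin(4s). The boundary conditions carry over: w(0,t) = w(π,t) = 0.
Separating variables: w = Σ [A_n cos(ω_n t) + B_n sin(ω_n t)] sin(ns), ω_n = n/2. From ICs (B_n = velocity coefficient / ω_n): A_1=-1, B_4=-2.
So w(s,t) = -sin(s)cos(t/2) - 2sin(4s)sin(2t), and u(s,t) = exp(2s)w(s,t).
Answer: u(s, t) = -exp(2s)sin(s)cos(t/2) - 2exp(2s)sin(4s)sin(2t)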